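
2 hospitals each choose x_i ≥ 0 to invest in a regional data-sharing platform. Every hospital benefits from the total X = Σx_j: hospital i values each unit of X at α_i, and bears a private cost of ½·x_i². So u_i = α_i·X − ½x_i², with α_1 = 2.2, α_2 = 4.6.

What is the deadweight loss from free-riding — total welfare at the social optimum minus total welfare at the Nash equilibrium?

Hospital i's FOC: ∂u_i/∂x_i = α_i − x_i = 0, so x_i* = α_i.
NE contributions = (2.2, 4.6); X = 6.8.
W^NE = (Σα)·X − ½Σα_i² = 6.8² − ½·26 = 33.24.
Planner sets x_i = Σα_j = 6.8 for every i, so X^SO = 2·6.8 = 13.6.
W^SO = (Σα)·X^SO − ½·2·(Σα)² = (2/2)·6.8² = 46.24.
Deadweight loss = W^SO − W^NE = 13.

13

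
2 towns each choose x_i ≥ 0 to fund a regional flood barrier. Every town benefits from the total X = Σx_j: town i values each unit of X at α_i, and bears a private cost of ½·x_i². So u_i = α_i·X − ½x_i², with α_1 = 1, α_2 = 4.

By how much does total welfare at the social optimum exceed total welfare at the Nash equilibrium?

Town i's FOC: ∂u_i/∂x_i = α_i − x_i = 0, so x_i* = α_i.
NE contributions = (1, 4); X = 5.
W^NE = (Σα)·X − ½Σα_i² = 5² − ½·17 = 16.5.
Planner sets x_i = Σα_j = 5 for every i, so X^SO = 2·5 = 10.
W^SO = (Σα)·X^SO − ½·2·(Σα)² = (2/2)·5² = 25.
Deadweight loss = W^SO − W^NE = 8.5.

8.5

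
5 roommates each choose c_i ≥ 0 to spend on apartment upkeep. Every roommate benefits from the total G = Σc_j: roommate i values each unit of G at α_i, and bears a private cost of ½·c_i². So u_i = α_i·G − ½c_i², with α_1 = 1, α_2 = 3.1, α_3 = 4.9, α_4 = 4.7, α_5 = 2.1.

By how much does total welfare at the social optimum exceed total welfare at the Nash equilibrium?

Roommate i's FOC: ∂u_i/∂c_i = α_i − c_i = 0, so c_i* = α_i.
NE contributions = (1, 3.1, 4.9, 4.7, 2.1); G = 15.8.
W^NE = (Σα)·G − ½Σα_i² = 15.8² − ½·61.12 = 219.08.
Planner sets c_i = Σα_j = 15.8 for every i, so G^SO = 5·15.8 = 79.
W^SO = (Σα)·G^SO − ½·5·(Σα)² = (5/2)·15.8² = 624.1.
Deadweight loss = W^SO − W^NE = 405.02.

405.02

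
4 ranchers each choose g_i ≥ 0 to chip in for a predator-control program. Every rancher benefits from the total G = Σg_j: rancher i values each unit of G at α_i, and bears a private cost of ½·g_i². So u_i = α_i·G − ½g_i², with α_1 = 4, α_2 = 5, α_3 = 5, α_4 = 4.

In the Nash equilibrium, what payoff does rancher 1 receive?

Rancher i's FOC: ∂u_i/∂g_i = α_i − g_i = 0, so g_i* = α_i.
NE contributions = (4, 5, 5, 4); G = 18.
u_1 = α_1·G − ½·(g_1)² = 4·18 − ½·4² = 64.

64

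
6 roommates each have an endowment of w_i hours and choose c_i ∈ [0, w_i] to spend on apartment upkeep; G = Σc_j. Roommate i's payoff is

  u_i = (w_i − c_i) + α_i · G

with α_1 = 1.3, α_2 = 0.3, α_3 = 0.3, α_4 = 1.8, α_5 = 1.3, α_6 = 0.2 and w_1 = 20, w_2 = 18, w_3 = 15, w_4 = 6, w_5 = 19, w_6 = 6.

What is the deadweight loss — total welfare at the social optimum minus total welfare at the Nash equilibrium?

163.8

∂u_i/∂c_i = α_i − 1, so roommate i contributes w_i if α_i > 1, else 0.
α_i > 1 for i ∈ {1, 4, 5}; NE contributions (20, 0, 0, 6, 19, 0), G = 45.
W^NE = Σw_i − G^NE + (Σα_i)·G^NE = 84 + 4.2·45 = 273.
Planner: ∂(Σu_j)/∂c_i = Σα_j − 1 = 4.2 > 0, so everyone contributes w_i; G^SO = 84, W^SO = 84 + 4.2·84 = 436.8.
Deadweight loss = 163.8.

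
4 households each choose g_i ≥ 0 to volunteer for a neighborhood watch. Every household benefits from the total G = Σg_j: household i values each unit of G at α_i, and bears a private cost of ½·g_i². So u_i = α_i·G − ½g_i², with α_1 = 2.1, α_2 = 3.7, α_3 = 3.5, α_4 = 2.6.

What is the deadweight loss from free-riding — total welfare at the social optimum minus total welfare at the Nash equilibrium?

160.165

Household i's FOC: ∂u_i/∂g_i = α_i − g_i = 0, so g_i* = α_i.
NE contributions = (2.1, 3.7, 3.5, 2.6); G = 11.9.
W^NE = (Σα)·G − ½Σα_i² = 11.9² − ½·37.11 = 123.055.
Planner sets g_i = Σα_j = 11.9 for every i, so G^SO = 4·11.9 = 47.6.
W^SO = (Σα)·G^SO − ½·4·(Σα)² = (4/2)·11.9² = 283.22.
Deadweight loss = W^SO − W^NE = 160.165.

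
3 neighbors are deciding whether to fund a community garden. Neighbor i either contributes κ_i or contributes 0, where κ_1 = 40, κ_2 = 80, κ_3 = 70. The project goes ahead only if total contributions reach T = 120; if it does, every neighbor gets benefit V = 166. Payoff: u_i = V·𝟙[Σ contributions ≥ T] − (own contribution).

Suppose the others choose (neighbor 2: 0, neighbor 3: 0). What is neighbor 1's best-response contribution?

Others' total = 0. Even contributing 40 gives 40 < 120: no benefit either way.
Best response: 0.

0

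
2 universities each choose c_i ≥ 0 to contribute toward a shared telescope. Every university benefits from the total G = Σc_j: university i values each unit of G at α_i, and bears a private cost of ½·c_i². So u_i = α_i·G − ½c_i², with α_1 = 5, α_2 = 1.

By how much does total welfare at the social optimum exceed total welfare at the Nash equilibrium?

13

University i's FOC: ∂u_i/∂c_i = α_i − c_i = 0, so c_i* = α_i.
NE contributions = (5, 1); G = 6.
W^NE = (Σα)·G − ½Σα_i² = 6² − ½·26 = 23.
Planner sets c_i = Σα_j = 6 for every i, so G^SO = 2·6 = 12.
W^SO = (Σα)·G^SO − ½·2·(Σα)² = (2/2)·6² = 36.
Deadweight loss = W^SO − W^NE = 13.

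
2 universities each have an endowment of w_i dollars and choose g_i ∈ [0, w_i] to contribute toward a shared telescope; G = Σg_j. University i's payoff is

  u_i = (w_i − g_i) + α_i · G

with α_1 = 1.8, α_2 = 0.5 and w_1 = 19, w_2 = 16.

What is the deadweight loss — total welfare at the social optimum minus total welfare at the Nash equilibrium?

20.8

∂u_i/∂g_i = α_i − 1, so university i contributes w_i if α_i > 1, else 0.
α_i > 1 for i ∈ {1}; NE contributions (19, 0), G = 19.
W^NE = Σw_i − G^NE + (Σα_i)·G^NE = 35 + 1.3·19 = 59.7.
Planner: ∂(Σu_j)/∂g_i = Σα_j − 1 = 1.3 > 0, so everyone contributes w_i; G^SO = 35, W^SO = 35 + 1.3·35 = 80.5.
Deadweight loss = 20.8.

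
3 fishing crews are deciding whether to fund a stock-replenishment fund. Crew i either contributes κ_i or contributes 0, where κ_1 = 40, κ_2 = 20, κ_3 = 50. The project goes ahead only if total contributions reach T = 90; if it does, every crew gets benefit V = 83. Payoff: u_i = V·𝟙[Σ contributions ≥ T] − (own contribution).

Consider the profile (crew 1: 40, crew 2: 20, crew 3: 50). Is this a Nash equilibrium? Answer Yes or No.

Total = 110 ≥ 90: provided.
Crew 1 (pledges 40, payoff 43): dropping to 0 → total 70, payoff 0. No gain.
Crew 2 (pledges 20, payoff 63): dropping to 0 → total 90, payoff 83. Profitable deviation.

No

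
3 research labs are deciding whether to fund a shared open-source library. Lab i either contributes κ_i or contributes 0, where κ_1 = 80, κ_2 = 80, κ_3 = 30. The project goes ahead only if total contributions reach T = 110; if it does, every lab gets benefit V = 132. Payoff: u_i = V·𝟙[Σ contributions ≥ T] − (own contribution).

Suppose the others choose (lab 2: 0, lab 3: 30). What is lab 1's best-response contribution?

80

Others' total = 30. Contributing 80 brings total to 110 ≥ 110: gain V − κ_1 = 52.
Best response: 80.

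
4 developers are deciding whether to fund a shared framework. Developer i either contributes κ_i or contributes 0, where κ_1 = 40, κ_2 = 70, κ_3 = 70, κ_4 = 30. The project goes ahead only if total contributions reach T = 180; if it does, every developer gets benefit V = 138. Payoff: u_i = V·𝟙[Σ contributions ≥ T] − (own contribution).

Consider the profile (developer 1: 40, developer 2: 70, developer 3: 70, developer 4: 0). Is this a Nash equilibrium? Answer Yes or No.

Total = 180 ≥ 180: provided.
Developer 1 (pledges 40, payoff 98): dropping to 0 → total 140, payoff 0. No gain.
Developer 2 (pledges 70, payoff 68): dropping to 0 → total 110, payoff 0. No gain.
Developer 3 (pledges 70, payoff 68): dropping to 0 → total 110, payoff 0. No gain.
Developer 4 (pledges 0, payoff 138): pledging 30 → total 210, payoff 108. No gain.

Yes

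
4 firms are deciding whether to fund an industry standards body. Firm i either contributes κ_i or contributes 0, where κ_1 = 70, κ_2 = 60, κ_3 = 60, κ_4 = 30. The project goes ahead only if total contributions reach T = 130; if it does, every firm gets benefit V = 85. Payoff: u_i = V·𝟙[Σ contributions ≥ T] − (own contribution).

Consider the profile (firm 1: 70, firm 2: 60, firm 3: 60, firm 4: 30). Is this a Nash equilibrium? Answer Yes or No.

No

Total = 220 ≥ 130: provided.
Firm 1 (pledges 70, payoff 15): dropping to 0 → total 150, payoff 85. Profitable deviation.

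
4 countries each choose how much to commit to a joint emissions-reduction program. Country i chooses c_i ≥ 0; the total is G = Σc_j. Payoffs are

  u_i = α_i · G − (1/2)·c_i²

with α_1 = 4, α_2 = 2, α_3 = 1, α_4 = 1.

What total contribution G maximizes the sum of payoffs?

32

Planner FOC: ∂(Σu_j)/∂c_i = (Σα_j) − c_i = 0, so c_i^SO = Σα_j = 8 for every i; G^SO = 32.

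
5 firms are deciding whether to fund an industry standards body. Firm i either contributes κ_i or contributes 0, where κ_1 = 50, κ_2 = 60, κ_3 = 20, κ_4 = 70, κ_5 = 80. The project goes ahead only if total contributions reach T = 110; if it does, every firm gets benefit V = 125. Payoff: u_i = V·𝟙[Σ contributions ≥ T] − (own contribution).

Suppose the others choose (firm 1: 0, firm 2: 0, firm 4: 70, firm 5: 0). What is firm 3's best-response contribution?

Others' total = 70. Even contributing 20 gives 90 < 110: no benefit either way.
Best response: 0.

0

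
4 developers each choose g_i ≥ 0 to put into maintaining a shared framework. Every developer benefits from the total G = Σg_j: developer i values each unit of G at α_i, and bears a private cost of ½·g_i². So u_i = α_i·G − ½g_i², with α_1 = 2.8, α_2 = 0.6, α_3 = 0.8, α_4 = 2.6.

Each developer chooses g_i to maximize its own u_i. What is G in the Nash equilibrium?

Developer i's FOC: ∂u_i/∂g_i = α_i − g_i = 0, so g_i* = α_i.
NE contributions = (2.8, 0.6, 0.8, 2.6); G = 6.8.

6.8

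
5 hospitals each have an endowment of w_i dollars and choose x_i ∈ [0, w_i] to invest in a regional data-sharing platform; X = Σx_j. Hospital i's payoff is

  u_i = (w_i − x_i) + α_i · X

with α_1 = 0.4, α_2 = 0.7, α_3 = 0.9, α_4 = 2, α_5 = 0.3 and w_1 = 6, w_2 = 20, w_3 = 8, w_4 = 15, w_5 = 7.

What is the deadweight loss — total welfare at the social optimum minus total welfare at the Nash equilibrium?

135.3

∂u_i/∂x_i = α_i − 1, so hospital i contributes w_i if α_i > 1, else 0.
α_i > 1 for i ∈ {4}; NE contributions (0, 0, 0, 15, 0), X = 15.
W^NE = Σw_i − X^NE + (Σα_i)·X^NE = 56 + 3.3·15 = 105.5.
Planner: ∂(Σu_j)/∂x_i = Σα_j − 1 = 3.3 > 0, so everyone contributes w_i; X^SO = 56, W^SO = 56 + 3.3·56 = 240.8.
Deadweight loss = 135.3.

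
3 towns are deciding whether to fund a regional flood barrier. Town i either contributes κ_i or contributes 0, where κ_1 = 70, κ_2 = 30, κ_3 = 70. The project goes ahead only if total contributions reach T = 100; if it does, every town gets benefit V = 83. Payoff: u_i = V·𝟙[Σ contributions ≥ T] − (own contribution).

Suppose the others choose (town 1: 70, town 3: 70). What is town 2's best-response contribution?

Others' total = 140 ≥ 100; contributing adds cost 30 for no extra benefit.
Best response: 0.

0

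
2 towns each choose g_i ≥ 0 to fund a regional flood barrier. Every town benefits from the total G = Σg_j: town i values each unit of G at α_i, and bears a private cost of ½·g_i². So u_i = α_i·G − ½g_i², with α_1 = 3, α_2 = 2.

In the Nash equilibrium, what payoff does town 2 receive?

Town i's FOC: ∂u_i/∂g_i = α_i − g_i = 0, so g_i* = α_i.
NE contributions = (3, 2); G = 5.
u_2 = α_2·G − ½·(g_2)² = 2·5 − ½·2² = 8.

8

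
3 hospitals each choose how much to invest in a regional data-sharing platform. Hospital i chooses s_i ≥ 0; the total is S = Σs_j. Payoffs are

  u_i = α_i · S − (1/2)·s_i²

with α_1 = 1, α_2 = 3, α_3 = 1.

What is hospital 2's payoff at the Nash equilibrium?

Hospital i's FOC: ∂u_i/∂s_i = α_i − s_i = 0, so s_i* = α_i.
NE contributions = (1, 3, 1); S = 5.
u_2 = α_2·S − ½·(s_2)² = 3·5 − ½·3² = 10.5.

10.5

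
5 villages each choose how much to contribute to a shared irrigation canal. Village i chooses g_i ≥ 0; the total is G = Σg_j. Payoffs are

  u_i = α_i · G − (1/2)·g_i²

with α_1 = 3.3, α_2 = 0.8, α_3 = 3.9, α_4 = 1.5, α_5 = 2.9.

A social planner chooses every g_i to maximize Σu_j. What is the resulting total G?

62

Planner FOC: ∂(Σu_j)/∂g_i = (Σα_j) − g_i = 0, so g_i^SO = Σα_j = 12.4 for every i; G^SO = 62.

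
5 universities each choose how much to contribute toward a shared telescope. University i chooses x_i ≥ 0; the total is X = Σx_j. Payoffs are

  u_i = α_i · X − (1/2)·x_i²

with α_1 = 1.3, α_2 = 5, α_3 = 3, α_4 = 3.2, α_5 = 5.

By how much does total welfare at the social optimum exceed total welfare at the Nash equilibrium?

University i's FOC: ∂u_i/∂x_i = α_i − x_i = 0, so x_i* = α_i.
NE contributions = (1.3, 5, 3, 3.2, 5); X = 17.5.
W^NE = (Σα)·X − ½Σα_i² = 17.5² − ½·70.93 = 270.785.
Planner sets x_i = Σα_j = 17.5 for every i, so X^SO = 5·17.5 = 87.5.
W^SO = (Σα)·X^SO − ½·5·(Σα)² = (5/2)·17.5² = 765.625.
Deadweight loss = W^SO − W^NE = 494.84.

494.84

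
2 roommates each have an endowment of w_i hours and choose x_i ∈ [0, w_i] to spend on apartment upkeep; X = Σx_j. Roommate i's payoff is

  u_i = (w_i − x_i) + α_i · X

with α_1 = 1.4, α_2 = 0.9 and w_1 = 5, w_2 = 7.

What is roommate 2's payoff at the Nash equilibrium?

∂u_i/∂x_i = α_i − 1, so roommate i contributes w_i if α_i > 1, else 0.
α_i > 1 for i ∈ {1}; NE contributions (5, 0), X = 5.
u_2 = (7 − 0) + 0.9·5 = 11.5.

11.5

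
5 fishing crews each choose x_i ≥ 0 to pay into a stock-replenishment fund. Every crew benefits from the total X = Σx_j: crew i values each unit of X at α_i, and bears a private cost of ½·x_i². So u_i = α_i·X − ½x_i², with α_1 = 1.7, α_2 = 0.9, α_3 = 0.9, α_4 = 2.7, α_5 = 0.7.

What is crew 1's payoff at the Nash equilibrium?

10.285

Crew i's FOC: ∂u_i/∂x_i = α_i − x_i = 0, so x_i* = α_i.
NE contributions = (1.7, 0.9, 0.9, 2.7, 0.7); X = 6.9.
u_1 = α_1·X − ½·(x_1)² = 1.7·6.9 − ½·1.7² = 10.285.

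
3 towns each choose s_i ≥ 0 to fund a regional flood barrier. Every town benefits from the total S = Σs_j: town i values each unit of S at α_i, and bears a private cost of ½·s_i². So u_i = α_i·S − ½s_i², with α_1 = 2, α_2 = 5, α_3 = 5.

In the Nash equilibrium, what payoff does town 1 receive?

22

Town i's FOC: ∂u_i/∂s_i = α_i − s_i = 0, so s_i* = α_i.
NE contributions = (2, 5, 5); S = 12.
u_1 = α_1·S − ½·(s_1)² = 2·12 − ½·2² = 22.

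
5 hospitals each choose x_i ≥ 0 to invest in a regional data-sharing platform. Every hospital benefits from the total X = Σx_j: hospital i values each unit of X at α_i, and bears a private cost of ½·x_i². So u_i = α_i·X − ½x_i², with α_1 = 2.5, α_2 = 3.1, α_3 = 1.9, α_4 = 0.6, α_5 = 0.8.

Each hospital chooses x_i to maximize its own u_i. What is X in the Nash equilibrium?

Hospital i's FOC: ∂u_i/∂x_i = α_i − x_i = 0, so x_i* = α_i.
NE contributions = (2.5, 3.1, 1.9, 0.6, 0.8); X = 8.9.

8.9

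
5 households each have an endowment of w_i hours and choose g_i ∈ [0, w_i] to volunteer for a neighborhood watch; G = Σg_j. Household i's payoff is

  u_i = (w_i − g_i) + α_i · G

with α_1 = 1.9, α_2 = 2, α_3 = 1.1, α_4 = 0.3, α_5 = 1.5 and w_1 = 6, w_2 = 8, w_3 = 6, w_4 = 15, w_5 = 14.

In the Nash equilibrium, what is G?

34

∂u_i/∂g_i = α_i − 1, so household i contributes w_i if α_i > 1, else 0.
α_i > 1 for i ∈ {1, 2, 3, 5}; NE contributions (6, 8, 6, 0, 14), G = 34.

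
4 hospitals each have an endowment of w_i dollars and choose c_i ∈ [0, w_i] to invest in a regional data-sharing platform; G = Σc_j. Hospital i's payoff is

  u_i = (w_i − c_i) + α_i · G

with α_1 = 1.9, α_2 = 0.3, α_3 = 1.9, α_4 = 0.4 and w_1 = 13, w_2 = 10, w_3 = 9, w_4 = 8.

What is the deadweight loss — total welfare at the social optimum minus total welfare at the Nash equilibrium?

63

∂u_i/∂c_i = α_i − 1, so hospital i contributes w_i if α_i > 1, else 0.
α_i > 1 for i ∈ {1, 3}; NE contributions (13, 0, 9, 0), G = 22.
W^NE = Σw_i − G^NE + (Σα_i)·G^NE = 40 + 3.5·22 = 117.
Planner: ∂(Σu_j)/∂c_i = Σα_j − 1 = 3.5 > 0, so everyone contributes w_i; G^SO = 40, W^SO = 40 + 3.5·40 = 180.
Deadweight loss = 63.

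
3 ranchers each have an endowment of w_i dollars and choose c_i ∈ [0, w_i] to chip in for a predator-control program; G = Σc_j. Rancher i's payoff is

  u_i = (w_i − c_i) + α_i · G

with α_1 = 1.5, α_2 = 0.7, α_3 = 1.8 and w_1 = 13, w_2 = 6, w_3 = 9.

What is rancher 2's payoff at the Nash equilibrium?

21.4

∂u_i/∂c_i = α_i − 1, so rancher i contributes w_i if α_i > 1, else 0.
α_i > 1 for i ∈ {1, 3}; NE contributions (13, 0, 9), G = 22.
u_2 = (6 − 0) + 0.7·22 = 21.4.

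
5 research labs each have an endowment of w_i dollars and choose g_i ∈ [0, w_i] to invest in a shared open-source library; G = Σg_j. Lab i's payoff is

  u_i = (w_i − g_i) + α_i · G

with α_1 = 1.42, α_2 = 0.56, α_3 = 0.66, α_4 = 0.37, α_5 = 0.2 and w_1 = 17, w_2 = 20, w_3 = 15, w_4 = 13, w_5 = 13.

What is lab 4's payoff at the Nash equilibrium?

19.29

∂u_i/∂g_i = α_i − 1, so lab i contributes w_i if α_i > 1, else 0.
α_i > 1 for i ∈ {1}; NE contributions (17, 0, 0, 0, 0), G = 17.
u_4 = (13 − 0) + 0.37·17 = 19.29.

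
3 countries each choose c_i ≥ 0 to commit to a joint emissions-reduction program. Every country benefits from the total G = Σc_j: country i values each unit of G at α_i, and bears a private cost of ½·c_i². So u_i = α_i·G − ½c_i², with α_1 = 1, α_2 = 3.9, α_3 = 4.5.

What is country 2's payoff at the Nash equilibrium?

29.055

Country i's FOC: ∂u_i/∂c_i = α_i − c_i = 0, so c_i* = α_i.
NE contributions = (1, 3.9, 4.5); G = 9.4.
u_2 = α_2·G − ½·(c_2)² = 3.9·9.4 − ½·3.9² = 29.055.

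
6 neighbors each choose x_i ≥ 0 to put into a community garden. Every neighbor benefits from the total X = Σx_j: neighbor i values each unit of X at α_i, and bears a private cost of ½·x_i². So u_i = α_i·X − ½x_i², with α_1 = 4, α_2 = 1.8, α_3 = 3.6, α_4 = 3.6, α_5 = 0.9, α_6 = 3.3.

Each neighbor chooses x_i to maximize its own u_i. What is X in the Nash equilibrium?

Neighbor i's FOC: ∂u_i/∂x_i = α_i − x_i = 0, so x_i* = α_i.
NE contributions = (4, 1.8, 3.6, 3.6, 0.9, 3.3); X = 17.2.

17.2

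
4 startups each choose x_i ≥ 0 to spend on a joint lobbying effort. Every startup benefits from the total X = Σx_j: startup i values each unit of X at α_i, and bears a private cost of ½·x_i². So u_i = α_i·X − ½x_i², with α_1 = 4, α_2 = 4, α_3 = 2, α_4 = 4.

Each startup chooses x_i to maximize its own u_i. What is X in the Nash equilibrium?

Startup i's FOC: ∂u_i/∂x_i = α_i − x_i = 0, so x_i* = α_i.
NE contributions = (4, 4, 2, 4); X = 14.

14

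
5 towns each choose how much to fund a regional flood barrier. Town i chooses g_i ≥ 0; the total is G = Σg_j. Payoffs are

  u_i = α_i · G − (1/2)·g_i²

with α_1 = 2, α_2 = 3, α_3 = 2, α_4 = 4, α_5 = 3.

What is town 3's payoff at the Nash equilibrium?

26

Town i's FOC: ∂u_i/∂g_i = α_i − g_i = 0, so g_i* = α_i.
NE contributions = (2, 3, 2, 4, 3); G = 14.
u_3 = α_3·G − ½·(g_3)² = 2·14 − ½·2² = 26.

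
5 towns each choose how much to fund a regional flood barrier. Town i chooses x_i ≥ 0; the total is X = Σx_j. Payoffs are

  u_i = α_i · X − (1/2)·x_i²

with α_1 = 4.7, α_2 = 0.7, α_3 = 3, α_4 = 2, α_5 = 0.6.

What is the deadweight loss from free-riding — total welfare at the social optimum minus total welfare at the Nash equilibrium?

Town i's FOC: ∂u_i/∂x_i = α_i − x_i = 0, so x_i* = α_i.
NE contributions = (4.7, 0.7, 3, 2, 0.6); X = 11.
W^NE = (Σα)·X − ½Σα_i² = 11² − ½·35.94 = 103.03.
Planner sets x_i = Σα_j = 11 for every i, so X^SO = 5·11 = 55.
W^SO = (Σα)·X^SO − ½·5·(Σα)² = (5/2)·11² = 302.5.
Deadweight loss = W^SO − W^NE = 199.47.

199.47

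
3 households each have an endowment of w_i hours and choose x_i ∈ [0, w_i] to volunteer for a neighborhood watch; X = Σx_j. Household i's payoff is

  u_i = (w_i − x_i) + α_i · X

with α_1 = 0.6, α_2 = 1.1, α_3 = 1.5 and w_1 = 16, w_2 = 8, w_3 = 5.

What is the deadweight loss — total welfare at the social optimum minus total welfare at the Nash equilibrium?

35.2

∂u_i/∂x_i = α_i − 1, so household i contributes w_i if α_i > 1, else 0.
α_i > 1 for i ∈ {2, 3}; NE contributions (0, 8, 5), X = 13.
W^NE = Σw_i − X^NE + (Σα_i)·X^NE = 29 + 2.2·13 = 57.6.
Planner: ∂(Σu_j)/∂x_i = Σα_j − 1 = 2.2 > 0, so everyone contributes w_i; X^SO = 29, W^SO = 29 + 2.2·29 = 92.8.
Deadweight loss = 35.2.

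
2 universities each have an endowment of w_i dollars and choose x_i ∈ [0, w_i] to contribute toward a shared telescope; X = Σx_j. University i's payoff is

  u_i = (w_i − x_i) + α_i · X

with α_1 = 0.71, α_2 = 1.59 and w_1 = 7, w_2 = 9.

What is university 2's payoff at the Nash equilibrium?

∂u_i/∂x_i = α_i − 1, so university i contributes w_i if α_i > 1, else 0.
α_i > 1 for i ∈ {2}; NE contributions (0, 9), X = 9.
u_2 = (9 − 9) + 1.59·9 = 14.31.

14.31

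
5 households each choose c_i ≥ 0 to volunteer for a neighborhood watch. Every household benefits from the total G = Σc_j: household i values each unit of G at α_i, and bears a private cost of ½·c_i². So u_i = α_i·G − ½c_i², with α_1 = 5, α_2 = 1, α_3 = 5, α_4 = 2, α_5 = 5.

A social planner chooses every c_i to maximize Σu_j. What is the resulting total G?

90

Planner FOC: ∂(Σu_j)/∂c_i = (Σα_j) − c_i = 0, so c_i^SO = Σα_j = 18 for every i; G^SO = 90.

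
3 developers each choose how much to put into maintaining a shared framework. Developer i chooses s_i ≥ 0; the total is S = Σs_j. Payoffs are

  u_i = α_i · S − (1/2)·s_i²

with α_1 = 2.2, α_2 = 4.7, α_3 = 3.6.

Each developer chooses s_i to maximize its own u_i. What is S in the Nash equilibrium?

10.5

Developer i's FOC: ∂u_i/∂s_i = α_i − s_i = 0, so s_i* = α_i.
NE contributions = (2.2, 4.7, 3.6); S = 10.5.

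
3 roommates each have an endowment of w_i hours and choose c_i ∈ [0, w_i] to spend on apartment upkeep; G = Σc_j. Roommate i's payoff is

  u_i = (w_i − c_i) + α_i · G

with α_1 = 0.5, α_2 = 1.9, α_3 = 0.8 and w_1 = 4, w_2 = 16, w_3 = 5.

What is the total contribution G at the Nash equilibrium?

∂u_i/∂c_i = α_i − 1, so roommate i contributes w_i if α_i > 1, else 0.
α_i > 1 for i ∈ {2}; NE contributions (0, 16, 0), G = 16.

16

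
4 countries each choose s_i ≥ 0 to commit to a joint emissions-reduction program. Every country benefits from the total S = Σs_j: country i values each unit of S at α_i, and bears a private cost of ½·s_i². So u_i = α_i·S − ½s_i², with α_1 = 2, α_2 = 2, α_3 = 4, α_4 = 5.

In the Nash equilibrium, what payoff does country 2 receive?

24

Country i's FOC: ∂u_i/∂s_i = α_i − s_i = 0, so s_i* = α_i.
NE contributions = (2, 2, 4, 5); S = 13.
u_2 = α_2·S − ½·(s_2)² = 2·13 − ½·2² = 24.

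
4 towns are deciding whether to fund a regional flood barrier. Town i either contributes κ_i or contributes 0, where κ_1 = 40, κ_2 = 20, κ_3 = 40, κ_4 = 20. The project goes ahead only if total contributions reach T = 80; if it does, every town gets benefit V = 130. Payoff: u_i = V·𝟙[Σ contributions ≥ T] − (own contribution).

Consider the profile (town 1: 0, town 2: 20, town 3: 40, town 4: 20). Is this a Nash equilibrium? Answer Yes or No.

Total = 80 ≥ 80: provided.
Town 1 (pledges 0, payoff 130): pledging 40 → total 120, payoff 90. No gain.
Town 2 (pledges 20, payoff 110): dropping to 0 → total 60, payoff 0. No gain.
Town 3 (pledges 40, payoff 90): dropping to 0 → total 40, payoff 0. No gain.
Town 4 (pledges 20, payoff 110): dropping to 0 → total 60, payoff 0. No gain.

Yes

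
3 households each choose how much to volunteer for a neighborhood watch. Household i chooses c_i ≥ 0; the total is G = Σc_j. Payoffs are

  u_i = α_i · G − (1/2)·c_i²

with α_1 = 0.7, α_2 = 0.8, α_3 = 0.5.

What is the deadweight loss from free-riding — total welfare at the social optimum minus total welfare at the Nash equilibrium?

2.69

Household i's FOC: ∂u_i/∂c_i = α_i − c_i = 0, so c_i* = α_i.
NE contributions = (0.7, 0.8, 0.5); G = 2.
W^NE = (Σα)·G − ½Σα_i² = 2² − ½·1.38 = 3.31.
Planner sets c_i = Σα_j = 2 for every i, so G^SO = 3·2 = 6.
W^SO = (Σα)·G^SO − ½·3·(Σα)² = (3/2)·2² = 6.
Deadweight loss = W^SO − W^NE = 2.69.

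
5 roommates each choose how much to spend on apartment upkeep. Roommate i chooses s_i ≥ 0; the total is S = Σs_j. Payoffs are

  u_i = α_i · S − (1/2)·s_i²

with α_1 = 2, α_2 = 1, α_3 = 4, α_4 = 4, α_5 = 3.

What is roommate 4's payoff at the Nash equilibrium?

48

Roommate i's FOC: ∂u_i/∂s_i = α_i − s_i = 0, so s_i* = α_i.
NE contributions = (2, 1, 4, 4, 3); S = 14.
u_4 = α_4·S − ½·(s_4)² = 4·14 − ½·4² = 48.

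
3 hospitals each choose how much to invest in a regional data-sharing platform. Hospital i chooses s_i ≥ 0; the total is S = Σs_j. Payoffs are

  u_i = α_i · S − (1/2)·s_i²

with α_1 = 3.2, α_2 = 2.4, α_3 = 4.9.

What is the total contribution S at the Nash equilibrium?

Hospital i's FOC: ∂u_i/∂s_i = α_i − s_i = 0, so s_i* = α_i.
NE contributions = (3.2, 2.4, 4.9); S = 10.5.

10.5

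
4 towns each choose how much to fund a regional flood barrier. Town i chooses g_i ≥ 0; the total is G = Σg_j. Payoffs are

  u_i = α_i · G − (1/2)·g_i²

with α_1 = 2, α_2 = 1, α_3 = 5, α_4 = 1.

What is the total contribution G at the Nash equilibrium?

Town i's FOC: ∂u_i/∂g_i = α_i − g_i = 0, so g_i* = α_i.
NE contributions = (2, 1, 5, 1); G = 9.

9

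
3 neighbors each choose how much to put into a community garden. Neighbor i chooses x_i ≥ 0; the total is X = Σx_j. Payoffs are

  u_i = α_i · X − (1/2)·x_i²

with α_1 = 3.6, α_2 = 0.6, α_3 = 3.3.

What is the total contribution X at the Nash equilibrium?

Neighbor i's FOC: ∂u_i/∂x_i = α_i − x_i = 0, so x_i* = α_i.
NE contributions = (3.6, 0.6, 3.3); X = 7.5.

7.5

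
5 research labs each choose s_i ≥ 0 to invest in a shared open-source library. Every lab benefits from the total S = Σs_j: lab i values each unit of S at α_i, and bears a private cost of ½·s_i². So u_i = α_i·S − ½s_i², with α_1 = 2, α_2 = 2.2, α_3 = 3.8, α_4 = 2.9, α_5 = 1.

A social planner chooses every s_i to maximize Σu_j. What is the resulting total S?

59.5

Planner FOC: ∂(Σu_j)/∂s_i = (Σα_j) − s_i = 0, so s_i^SO = Σα_j = 11.9 for every i; S^SO = 59.5.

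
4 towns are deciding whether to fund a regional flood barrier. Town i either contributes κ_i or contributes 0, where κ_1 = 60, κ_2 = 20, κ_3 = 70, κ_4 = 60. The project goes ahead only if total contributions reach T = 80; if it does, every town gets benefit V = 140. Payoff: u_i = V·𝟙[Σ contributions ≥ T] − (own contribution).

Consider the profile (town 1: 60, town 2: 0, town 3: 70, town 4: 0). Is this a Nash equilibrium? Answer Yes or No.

Yes

Total = 130 ≥ 80: provided.
Town 1 (pledges 60, payoff 80): dropping to 0 → total 70, payoff 0. No gain.
Town 2 (pledges 0, payoff 140): pledging 20 → total 150, payoff 120. No gain.
Town 3 (pledges 70, payoff 70): dropping to 0 → total 60, payoff 0. No gain.
Town 4 (pledges 0, payoff 140): pledging 60 → total 190, payoff 80. No gain.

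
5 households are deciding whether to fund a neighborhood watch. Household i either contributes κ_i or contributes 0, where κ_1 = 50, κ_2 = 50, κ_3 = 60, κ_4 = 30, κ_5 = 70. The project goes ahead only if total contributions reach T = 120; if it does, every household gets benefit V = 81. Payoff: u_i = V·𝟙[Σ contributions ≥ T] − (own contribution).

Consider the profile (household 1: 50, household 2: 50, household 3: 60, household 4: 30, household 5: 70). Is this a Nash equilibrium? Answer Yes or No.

Total = 260 ≥ 120: provided.
Household 1 (pledges 50, payoff 31): dropping to 0 → total 210, payoff 81. Profitable deviation.

No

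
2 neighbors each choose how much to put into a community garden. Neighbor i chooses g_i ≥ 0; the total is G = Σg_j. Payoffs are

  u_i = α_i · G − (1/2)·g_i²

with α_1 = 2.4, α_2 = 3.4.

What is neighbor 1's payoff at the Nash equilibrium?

Neighbor i's FOC: ∂u_i/∂g_i = α_i − g_i = 0, so g_i* = α_i.
NE contributions = (2.4, 3.4); G = 5.8.
u_1 = α_1·G − ½·(g_1)² = 2.4·5.8 − ½·2.4² = 11.04.

11.04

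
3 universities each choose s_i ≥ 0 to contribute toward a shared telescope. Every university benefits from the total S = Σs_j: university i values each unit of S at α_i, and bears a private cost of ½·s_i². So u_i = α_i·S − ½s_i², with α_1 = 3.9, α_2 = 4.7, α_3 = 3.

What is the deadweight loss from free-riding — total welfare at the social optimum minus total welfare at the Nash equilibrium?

University i's FOC: ∂u_i/∂s_i = α_i − s_i = 0, so s_i* = α_i.
NE contributions = (3.9, 4.7, 3); S = 11.6.
W^NE = (Σα)·S − ½Σα_i² = 11.6² − ½·46.3 = 111.41.
Planner sets s_i = Σα_j = 11.6 for every i, so S^SO = 3·11.6 = 34.8.
W^SO = (Σα)·S^SO − ½·3·(Σα)² = (3/2)·11.6² = 201.84.
Deadweight loss = W^SO − W^NE = 90.43.

90.43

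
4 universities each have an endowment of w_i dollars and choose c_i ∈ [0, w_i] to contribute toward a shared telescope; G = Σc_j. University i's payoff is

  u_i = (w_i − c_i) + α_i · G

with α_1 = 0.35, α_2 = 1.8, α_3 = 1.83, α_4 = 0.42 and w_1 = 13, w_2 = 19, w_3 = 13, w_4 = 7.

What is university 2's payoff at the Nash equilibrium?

57.6

∂u_i/∂c_i = α_i − 1, so university i contributes w_i if α_i > 1, else 0.
α_i > 1 for i ∈ {2, 3}; NE contributions (0, 19, 13, 0), G = 32.
u_2 = (19 − 19) + 1.8·32 = 57.6.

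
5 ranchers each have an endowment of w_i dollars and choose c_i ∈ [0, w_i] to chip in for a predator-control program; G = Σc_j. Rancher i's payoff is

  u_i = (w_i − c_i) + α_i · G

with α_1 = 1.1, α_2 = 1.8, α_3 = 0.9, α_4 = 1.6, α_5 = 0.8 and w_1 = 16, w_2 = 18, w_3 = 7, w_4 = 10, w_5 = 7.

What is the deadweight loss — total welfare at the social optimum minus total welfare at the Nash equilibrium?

72.8

∂u_i/∂c_i = α_i − 1, so rancher i contributes w_i if α_i > 1, else 0.
α_i > 1 for i ∈ {1, 2, 4}; NE contributions (16, 18, 0, 10, 0), G = 44.
W^NE = Σw_i − G^NE + (Σα_i)·G^NE = 58 + 5.2·44 = 286.8.
Planner: ∂(Σu_j)/∂c_i = Σα_j − 1 = 5.2 > 0, so everyone contributes w_i; G^SO = 58, W^SO = 58 + 5.2·58 = 359.6.
Deadweight loss = 72.8.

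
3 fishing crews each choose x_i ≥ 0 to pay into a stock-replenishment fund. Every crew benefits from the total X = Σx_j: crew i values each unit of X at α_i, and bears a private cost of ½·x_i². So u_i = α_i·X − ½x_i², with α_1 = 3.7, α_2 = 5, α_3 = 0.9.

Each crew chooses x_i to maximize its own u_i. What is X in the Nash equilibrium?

Crew i's FOC: ∂u_i/∂x_i = α_i − x_i = 0, so x_i* = α_i.
NE contributions = (3.7, 5, 0.9); X = 9.6.

9.6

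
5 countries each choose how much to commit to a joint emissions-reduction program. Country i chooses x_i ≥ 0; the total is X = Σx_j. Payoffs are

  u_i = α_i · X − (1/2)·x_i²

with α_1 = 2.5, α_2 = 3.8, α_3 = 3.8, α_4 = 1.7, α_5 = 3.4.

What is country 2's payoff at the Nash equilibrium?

50.54

Country i's FOC: ∂u_i/∂x_i = α_i − x_i = 0, so x_i* = α_i.
NE contributions = (2.5, 3.8, 3.8, 1.7, 3.4); X = 15.2.
u_2 = α_2·X − ½·(x_2)² = 3.8·15.2 − ½·3.8² = 50.54.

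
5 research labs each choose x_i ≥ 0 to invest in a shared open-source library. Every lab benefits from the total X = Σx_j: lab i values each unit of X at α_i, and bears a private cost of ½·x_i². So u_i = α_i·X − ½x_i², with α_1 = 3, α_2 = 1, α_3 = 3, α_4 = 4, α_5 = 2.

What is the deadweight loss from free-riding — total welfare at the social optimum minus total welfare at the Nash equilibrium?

273

Lab i's FOC: ∂u_i/∂x_i = α_i − x_i = 0, so x_i* = α_i.
NE contributions = (3, 1, 3, 4, 2); X = 13.
W^NE = (Σα)·X − ½Σα_i² = 13² − ½·39 = 149.5.
Planner sets x_i = Σα_j = 13 for every i, so X^SO = 5·13 = 65.
W^SO = (Σα)·X^SO − ½·5·(Σα)² = (5/2)·13² = 422.5.
Deadweight loss = W^SO − W^NE = 273.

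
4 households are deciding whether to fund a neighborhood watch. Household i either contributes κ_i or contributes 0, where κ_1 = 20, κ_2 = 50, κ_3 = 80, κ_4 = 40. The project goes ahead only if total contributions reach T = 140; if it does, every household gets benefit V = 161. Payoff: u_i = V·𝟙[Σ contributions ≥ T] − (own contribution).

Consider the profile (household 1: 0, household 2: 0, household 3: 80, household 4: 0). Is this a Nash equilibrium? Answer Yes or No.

Total = 80 < 140: not provided.
Household 1 (pledges 0, payoff 0): pledging 20 → total 100, payoff -20. No gain.
Household 2 (pledges 0, payoff 0): pledging 50 → total 130, payoff -50. No gain.
Household 3 (pledges 80, payoff -80): dropping to 0 → total 0, payoff 0. Profitable deviation.

No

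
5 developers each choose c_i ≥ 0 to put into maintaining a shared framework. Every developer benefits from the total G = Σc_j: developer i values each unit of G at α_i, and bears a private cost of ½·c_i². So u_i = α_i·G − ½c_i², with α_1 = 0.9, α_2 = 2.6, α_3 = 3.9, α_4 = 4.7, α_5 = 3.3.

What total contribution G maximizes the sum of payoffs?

Planner FOC: ∂(Σu_j)/∂c_i = (Σα_j) − c_i = 0, so c_i^SO = Σα_j = 15.4 for every i; G^SO = 77.

77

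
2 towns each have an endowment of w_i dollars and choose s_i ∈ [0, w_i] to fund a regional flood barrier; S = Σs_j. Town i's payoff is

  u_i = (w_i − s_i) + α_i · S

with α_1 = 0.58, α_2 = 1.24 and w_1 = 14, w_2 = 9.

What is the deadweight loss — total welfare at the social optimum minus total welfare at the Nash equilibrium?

11.48

∂u_i/∂s_i = α_i − 1, so town i contributes w_i if α_i > 1, else 0.
α_i > 1 for i ∈ {2}; NE contributions (0, 9), S = 9.
W^NE = Σw_i − S^NE + (Σα_i)·S^NE = 23 + 0.82·9 = 30.38.
Planner: ∂(Σu_j)/∂s_i = Σα_j − 1 = 0.82 > 0, so everyone contributes w_i; S^SO = 23, W^SO = 23 + 0.82·23 = 41.86.
Deadweight loss = 11.48.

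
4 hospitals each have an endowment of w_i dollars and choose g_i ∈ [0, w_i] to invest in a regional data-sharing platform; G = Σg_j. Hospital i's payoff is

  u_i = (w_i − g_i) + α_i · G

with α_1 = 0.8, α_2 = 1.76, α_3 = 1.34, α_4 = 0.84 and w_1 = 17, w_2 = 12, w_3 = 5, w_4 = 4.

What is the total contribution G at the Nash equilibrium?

∂u_i/∂g_i = α_i − 1, so hospital i contributes w_i if α_i > 1, else 0.
α_i > 1 for i ∈ {2, 3}; NE contributions (0, 12, 5, 0), G = 17.

17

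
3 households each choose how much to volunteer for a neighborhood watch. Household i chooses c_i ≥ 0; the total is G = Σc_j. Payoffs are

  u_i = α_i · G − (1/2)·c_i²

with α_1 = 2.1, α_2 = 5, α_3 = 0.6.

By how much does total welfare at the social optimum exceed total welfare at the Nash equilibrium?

44.53

Household i's FOC: ∂u_i/∂c_i = α_i − c_i = 0, so c_i* = α_i.
NE contributions = (2.1, 5, 0.6); G = 7.7.
W^NE = (Σα)·G − ½Σα_i² = 7.7² − ½·29.77 = 44.405.
Planner sets c_i = Σα_j = 7.7 for every i, so G^SO = 3·7.7 = 23.1.
W^SO = (Σα)·G^SO − ½·3·(Σα)² = (3/2)·7.7² = 88.935.
Deadweight loss = W^SO − W^NE = 44.53.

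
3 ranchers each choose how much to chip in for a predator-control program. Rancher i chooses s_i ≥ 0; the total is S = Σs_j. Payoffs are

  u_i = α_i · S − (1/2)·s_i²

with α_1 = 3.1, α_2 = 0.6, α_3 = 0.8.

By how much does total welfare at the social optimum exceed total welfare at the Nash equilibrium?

Rancher i's FOC: ∂u_i/∂s_i = α_i − s_i = 0, so s_i* = α_i.
NE contributions = (3.1, 0.6, 0.8); S = 4.5.
W^NE = (Σα)·S − ½Σα_i² = 4.5² − ½·10.61 = 14.945.
Planner sets s_i = Σα_j = 4.5 for every i, so S^SO = 3·4.5 = 13.5.
W^SO = (Σα)·S^SO − ½·3·(Σα)² = (3/2)·4.5² = 30.375.
Deadweight loss = W^SO − W^NE = 15.43.

15.43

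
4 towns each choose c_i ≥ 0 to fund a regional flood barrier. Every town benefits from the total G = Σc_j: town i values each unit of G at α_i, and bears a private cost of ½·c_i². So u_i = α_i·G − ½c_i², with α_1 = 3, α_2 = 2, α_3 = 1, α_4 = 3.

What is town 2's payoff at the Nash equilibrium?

Town i's FOC: ∂u_i/∂c_i = α_i − c_i = 0, so c_i* = α_i.
NE contributions = (3, 2, 1, 3); G = 9.
u_2 = α_2·G − ½·(c_2)² = 2·9 − ½·2² = 16.

16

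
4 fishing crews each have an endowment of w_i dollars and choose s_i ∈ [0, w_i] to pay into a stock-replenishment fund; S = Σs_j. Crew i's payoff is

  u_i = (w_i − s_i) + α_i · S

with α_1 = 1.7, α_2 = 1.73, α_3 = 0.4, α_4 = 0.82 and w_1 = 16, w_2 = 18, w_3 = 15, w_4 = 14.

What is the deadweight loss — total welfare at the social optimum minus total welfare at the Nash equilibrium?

∂u_i/∂s_i = α_i − 1, so crew i contributes w_i if α_i > 1, else 0.
α_i > 1 for i ∈ {1, 2}; NE contributions (16, 18, 0, 0), S = 34.
W^NE = Σw_i − S^NE + (Σα_i)·S^NE = 63 + 3.65·34 = 187.1.
Planner: ∂(Σu_j)/∂s_i = Σα_j − 1 = 3.65 > 0, so everyone contributes w_i; S^SO = 63, W^SO = 63 + 3.65·63 = 292.95.
Deadweight loss = 105.85.

105.85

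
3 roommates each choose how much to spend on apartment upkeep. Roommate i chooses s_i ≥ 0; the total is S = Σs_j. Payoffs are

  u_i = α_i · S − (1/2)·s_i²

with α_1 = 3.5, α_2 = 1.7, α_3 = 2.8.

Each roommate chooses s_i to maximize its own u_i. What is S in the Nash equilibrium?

Roommate i's FOC: ∂u_i/∂s_i = α_i − s_i = 0, so s_i* = α_i.
NE contributions = (3.5, 1.7, 2.8); S = 8.

8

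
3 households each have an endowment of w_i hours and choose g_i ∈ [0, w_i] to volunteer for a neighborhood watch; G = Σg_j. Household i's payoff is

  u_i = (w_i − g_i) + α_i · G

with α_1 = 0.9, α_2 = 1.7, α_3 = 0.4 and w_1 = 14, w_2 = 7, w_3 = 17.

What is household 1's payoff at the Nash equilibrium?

∂u_i/∂g_i = α_i − 1, so household i contributes w_i if α_i > 1, else 0.
α_i > 1 for i ∈ {2}; NE contributions (0, 7, 0), G = 7.
u_1 = (14 − 0) + 0.9·7 = 20.3.

20.3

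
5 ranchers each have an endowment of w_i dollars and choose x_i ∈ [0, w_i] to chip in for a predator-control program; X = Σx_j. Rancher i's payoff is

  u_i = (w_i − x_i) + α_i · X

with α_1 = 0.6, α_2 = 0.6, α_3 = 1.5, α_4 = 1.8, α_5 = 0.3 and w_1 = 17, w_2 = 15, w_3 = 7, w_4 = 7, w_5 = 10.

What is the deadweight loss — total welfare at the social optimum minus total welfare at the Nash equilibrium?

∂u_i/∂x_i = α_i − 1, so rancher i contributes w_i if α_i > 1, else 0.
α_i > 1 for i ∈ {3, 4}; NE contributions (0, 0, 7, 7, 0), X = 14.
W^NE = Σw_i − X^NE + (Σα_i)·X^NE = 56 + 3.8·14 = 109.2.
Planner: ∂(Σu_j)/∂x_i = Σα_j − 1 = 3.8 > 0, so everyone contributes w_i; X^SO = 56, W^SO = 56 + 3.8·56 = 268.8.
Deadweight loss = 159.6.

159.6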